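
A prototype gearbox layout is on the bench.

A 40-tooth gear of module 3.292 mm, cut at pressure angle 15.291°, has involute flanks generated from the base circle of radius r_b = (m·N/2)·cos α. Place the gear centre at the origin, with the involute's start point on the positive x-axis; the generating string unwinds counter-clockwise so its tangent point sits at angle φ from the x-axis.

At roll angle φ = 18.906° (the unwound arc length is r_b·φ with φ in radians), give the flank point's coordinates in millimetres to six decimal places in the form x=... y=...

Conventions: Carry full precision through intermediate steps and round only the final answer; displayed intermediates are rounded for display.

x=66.873130 y=0.752333

topology: single-mesh involute geometry — m = 3.292, N = 40
pitch radius r_p = m·N/2 = 3.292·40/2 = 65.840000
base radius r_b = r_p·cos α = 65.840000·cos 15.291° = 63.509189
roll angle φ = 18.906° = 0.32997195 rad
x = r_b·(cos φ + φ·sin φ) = 66.873130
y = r_b·(sin φ − φ·cos φ) = 0.752333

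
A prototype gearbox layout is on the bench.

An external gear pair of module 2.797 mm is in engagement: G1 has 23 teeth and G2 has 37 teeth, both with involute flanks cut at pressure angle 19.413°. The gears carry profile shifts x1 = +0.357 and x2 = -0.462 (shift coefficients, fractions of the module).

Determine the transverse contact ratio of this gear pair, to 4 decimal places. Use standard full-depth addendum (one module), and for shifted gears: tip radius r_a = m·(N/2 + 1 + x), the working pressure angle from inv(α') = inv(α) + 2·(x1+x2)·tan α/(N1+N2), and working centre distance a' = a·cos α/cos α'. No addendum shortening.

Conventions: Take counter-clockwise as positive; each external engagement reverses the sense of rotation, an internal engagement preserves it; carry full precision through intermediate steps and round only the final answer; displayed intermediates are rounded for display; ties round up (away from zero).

topology: single-mesh involute geometry — m = 2.797, 23T/37T pair
base radii: r_b1 = 30.336803, r_b2 = 48.802684
tip radii: r_a1 = 35.961029, r_a2 = 53.249286
inv(α') = inv(19.413°) + 2·(+0.357-0.462)·tan α/(23+37) = 0.01235644  ⇒  α' = 18.82496°
a' = a·cos α / cos α' = 83.9100·cos 19.413°/cos 18.82496° = 83.611997
action lengths: √(r_a1²−r_b1²) = 19.309945, √(r_a2²−r_b2²) = 21.302218
base pitch p_b = π·m·cos α = 8.287468
CR = (19.309945 + 21.302218 − 83.611997·sin 18.82496°)/8.287468 = 1.644942
contact ratio ≈ 1.6449

1.6449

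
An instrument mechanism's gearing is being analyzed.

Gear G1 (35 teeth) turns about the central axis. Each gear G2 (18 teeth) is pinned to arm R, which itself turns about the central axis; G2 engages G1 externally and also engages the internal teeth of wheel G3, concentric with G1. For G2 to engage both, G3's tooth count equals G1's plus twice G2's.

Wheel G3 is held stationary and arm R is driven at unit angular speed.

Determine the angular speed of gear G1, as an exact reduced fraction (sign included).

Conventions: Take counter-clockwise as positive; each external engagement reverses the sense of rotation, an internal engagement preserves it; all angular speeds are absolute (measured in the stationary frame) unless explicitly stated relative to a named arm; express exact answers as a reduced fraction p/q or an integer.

106/35

class = planetary set [G3 = 35+2·18 = 71; Willis about the carrier]
ring teeth: 35 + 2·18 = 71
35(ω_sun−ω_arm) = −71(ω_ring−ω_arm),  ω_ring = 0, ω_arm = 1
ω_sun = 1 − (71/35)(0−1) = 106/35
exact speed ratio = 106/35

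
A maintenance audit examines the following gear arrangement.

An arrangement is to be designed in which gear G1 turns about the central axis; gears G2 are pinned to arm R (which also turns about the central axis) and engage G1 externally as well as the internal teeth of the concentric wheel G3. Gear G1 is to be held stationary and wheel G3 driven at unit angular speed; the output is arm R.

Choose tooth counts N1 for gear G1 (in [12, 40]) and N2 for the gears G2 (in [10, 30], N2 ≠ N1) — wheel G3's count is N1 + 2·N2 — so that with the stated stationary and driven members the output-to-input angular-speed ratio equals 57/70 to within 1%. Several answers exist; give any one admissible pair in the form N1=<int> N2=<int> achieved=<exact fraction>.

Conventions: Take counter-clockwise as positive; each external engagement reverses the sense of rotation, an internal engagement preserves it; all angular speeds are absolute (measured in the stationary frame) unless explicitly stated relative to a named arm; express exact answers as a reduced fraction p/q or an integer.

planetary set to be sized for 57/70 (Willis relation)
Willis with ω_sun = 0: ω_arm/ω_ring = N3/(N1+N3); set equal to 57/70  ⇒  N3/N1 = (57/70)/(1 − 57/70) = 57/13
N3 = N1 + 2·N2  ⇒  N2/N1 = (N3/N1 − 1)/2 = (57/13 − 1)/2 = 22/13
smallest multiple with N1 ≥ 12 and N2 ≥ 10: k = 1  ⇒  N1 = 1·13 = 13, N2 = 1·22 = 22 (N1 ≤ 40, N2 ≤ 30, N2 ≠ N1 ✓), N3 = 13 + 2·22 = 57
check: N3/(N1+N3) with N1 = 13, N3 = 57 gives 57/70; |achieved − target| = 0 ≤ 57/7000 ✓

N1=13 N2=22 achieved=57/70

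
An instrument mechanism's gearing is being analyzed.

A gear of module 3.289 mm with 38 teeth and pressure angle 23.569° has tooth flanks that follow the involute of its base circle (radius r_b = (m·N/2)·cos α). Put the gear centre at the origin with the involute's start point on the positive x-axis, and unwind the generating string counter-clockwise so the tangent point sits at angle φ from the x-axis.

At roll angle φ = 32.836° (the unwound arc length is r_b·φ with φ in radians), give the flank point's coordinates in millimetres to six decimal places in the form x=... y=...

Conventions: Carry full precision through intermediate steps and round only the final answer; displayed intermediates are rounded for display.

x=65.925757 y=3.477103

topology: single-mesh involute geometry — m = 3.289, N = 38
pitch radius r_p = m·N/2 = 3.289·38/2 = 62.491000
base radius r_b = r_p·cos α = 62.491000·cos 23.569° = 57.277951
roll angle φ = 32.836° = 0.57309631 rad
x = r_b·(cos φ + φ·sin φ) = 65.925757
y = r_b·(sin φ − φ·cos φ) = 3.477103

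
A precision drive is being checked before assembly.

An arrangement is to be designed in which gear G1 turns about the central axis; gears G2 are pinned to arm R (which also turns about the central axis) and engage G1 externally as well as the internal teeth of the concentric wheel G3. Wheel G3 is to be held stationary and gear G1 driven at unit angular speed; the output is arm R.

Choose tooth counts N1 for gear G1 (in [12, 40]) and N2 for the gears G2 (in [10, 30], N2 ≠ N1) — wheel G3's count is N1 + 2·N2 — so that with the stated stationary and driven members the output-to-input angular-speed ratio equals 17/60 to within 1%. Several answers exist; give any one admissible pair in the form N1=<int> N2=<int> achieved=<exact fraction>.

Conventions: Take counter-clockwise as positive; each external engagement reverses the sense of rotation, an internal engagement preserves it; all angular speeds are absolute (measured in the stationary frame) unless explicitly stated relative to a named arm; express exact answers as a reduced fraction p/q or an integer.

design class (target 17/60): planetary set
Willis with ω_ring = 0: ω_arm/ω_sun = N1/(N1+N3); set equal to 17/60  ⇒  N3/N1 = 1/(17/60) − 1 = 43/17
N3 = N1 + 2·N2  ⇒  N2/N1 = (N3/N1 − 1)/2 = (43/17 − 1)/2 = 13/17
smallest multiple with N1 ≥ 12 and N2 ≥ 10: k = 1  ⇒  N1 = 1·17 = 17, N2 = 1·13 = 13 (N1 ≤ 40, N2 ≤ 30, N2 ≠ N1 ✓), N3 = 17 + 2·13 = 43
check: N1/(N1+N3) with N1 = 17, N3 = 43 gives 17/60; |achieved − target| = 0 ≤ 17/6000 ✓

N1=17 N2=13 achieved=17/60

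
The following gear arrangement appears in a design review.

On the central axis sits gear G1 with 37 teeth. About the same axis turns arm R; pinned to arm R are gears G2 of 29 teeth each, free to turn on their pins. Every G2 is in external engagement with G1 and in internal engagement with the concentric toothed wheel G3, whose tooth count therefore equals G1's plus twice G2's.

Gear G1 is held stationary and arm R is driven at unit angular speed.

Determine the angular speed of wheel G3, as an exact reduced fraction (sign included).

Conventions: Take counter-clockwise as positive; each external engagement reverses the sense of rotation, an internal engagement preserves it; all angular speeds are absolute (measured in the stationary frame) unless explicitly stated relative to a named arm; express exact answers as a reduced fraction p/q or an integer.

planetary set (37T centre, 29T on arm, 95T internal) — Willis relation
ring teeth: 37 + 2·29 = 95
37(ω_sun−ω_arm) = −95(ω_ring−ω_arm),  ω_sun = 0, ω_arm = 1
ω_ring = 1 − (37/95)(0−1) = 132/95
exact speed ratio = 132/95

132/95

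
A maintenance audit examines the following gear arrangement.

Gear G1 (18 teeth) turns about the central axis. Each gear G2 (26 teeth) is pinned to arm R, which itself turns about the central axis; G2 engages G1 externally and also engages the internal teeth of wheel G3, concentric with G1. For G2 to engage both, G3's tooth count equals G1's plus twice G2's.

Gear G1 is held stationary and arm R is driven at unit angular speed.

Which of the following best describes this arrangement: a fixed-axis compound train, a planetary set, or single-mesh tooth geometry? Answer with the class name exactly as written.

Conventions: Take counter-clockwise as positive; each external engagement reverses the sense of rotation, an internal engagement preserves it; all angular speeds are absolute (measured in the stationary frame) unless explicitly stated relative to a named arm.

recognized (axles ride arm R): planetary set, 18/26/70 teeth
classification: planetary set

planetary set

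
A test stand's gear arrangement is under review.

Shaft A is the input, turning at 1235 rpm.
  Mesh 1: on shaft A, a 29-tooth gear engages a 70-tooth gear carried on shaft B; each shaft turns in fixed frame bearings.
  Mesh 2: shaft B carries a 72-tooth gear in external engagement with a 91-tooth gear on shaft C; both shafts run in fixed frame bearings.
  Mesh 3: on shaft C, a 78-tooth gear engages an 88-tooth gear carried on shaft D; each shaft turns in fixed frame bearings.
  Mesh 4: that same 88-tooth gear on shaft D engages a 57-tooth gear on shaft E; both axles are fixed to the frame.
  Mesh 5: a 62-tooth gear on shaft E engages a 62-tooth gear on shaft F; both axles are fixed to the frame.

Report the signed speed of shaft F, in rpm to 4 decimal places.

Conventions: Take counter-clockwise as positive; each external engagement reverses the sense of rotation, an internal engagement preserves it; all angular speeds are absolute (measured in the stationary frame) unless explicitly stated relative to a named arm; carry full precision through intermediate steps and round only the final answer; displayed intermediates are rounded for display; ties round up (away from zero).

-553.9592 rpm

class = fixed-axis compound train [5 meshes; 5 ratios multiply, 5 sense flips]
mesh 1 [29T→70T]: ω = 1235.0000×29/70 = 511.6429 rpm, sense flips to −
mesh 2 [72T→91T]: ω = 511.6429×72/91 = 404.8163 rpm, sense flips to +
mesh 3 [78T→88T]: ω = 404.8163×78/88 = 358.8145 rpm, sense flips to −
mesh 4 [88T→57T]: ω = 358.8145×88/57 = 553.9592 rpm, sense flips to +
mesh 5 [62T→62T]: ω = 553.9592×62/62 = 553.9592 rpm, sense flips to −
signed output speed = -553.9592 rpm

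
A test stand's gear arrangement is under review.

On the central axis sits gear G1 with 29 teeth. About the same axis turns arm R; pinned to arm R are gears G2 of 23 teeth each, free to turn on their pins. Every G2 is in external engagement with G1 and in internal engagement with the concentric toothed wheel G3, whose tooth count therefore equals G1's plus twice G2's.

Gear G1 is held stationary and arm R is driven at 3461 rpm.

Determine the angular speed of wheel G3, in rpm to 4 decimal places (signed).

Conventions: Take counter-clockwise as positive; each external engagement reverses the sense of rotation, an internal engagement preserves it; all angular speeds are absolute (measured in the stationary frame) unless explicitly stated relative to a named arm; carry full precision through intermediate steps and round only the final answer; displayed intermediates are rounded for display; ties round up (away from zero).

+4799.2533 rpm

topology: planetary set — G1 29T / G2 23T / G3 75T, arm = carrier (Willis)
normalise by the input: solve with ω_arm = 1, then scale by 3461 rpm
ring teeth: 29 + 2·23 = 75
29(ω_sun−ω_arm) = −75(ω_ring−ω_arm),  ω_sun = 0, ω_arm = 1
ω_ring = 1 − (29/75)(0−1) = 104/75
scale: ω_ring = 104/75 × 3461 rpm = +4799.2533 rpm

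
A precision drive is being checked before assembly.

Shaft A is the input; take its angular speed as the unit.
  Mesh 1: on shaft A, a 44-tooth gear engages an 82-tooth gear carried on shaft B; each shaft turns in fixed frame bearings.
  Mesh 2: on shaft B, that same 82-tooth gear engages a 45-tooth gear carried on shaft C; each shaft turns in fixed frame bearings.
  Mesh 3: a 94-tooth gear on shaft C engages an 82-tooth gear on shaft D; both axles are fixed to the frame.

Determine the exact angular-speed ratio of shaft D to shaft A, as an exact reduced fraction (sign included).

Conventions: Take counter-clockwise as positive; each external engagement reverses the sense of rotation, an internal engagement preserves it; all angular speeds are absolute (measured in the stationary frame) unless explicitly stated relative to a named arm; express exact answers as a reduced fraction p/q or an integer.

-2068/1845

class = fixed-axis compound train [3 meshes; 3 ratios multiply, 3 sense flips]
mesh 1 [44T→82T]: running ratio 22/41, sense −
mesh 2 [82T→45T]: running ratio 44/45, sense +
mesh 3 [94T→82T]: running ratio 2068/1845, sense −
ω_out/ω_in = -2068/1845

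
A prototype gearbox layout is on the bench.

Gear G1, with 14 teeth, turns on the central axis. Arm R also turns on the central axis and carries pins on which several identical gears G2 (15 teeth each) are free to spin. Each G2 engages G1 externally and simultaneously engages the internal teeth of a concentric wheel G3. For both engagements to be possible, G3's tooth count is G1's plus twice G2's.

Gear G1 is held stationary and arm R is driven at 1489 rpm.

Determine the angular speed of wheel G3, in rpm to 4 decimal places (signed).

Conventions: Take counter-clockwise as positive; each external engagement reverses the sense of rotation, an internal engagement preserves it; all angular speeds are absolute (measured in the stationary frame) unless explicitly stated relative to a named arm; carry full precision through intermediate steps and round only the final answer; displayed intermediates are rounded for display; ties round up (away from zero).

+1962.7727 rpm

topology: planetary set — G1 14T / G2 15T / G3 44T, arm = carrier (Willis)
normalise by the input: solve with ω_arm = 1, then scale by 1489 rpm
ring teeth: 14 + 2·15 = 44
14(ω_sun−ω_arm) = −44(ω_ring−ω_arm),  ω_sun = 0, ω_arm = 1
ω_ring = 1 − (14/44)(0−1) = 29/22
scale: ω_ring = 29/22 × 1489 rpm = +1962.7727 rpm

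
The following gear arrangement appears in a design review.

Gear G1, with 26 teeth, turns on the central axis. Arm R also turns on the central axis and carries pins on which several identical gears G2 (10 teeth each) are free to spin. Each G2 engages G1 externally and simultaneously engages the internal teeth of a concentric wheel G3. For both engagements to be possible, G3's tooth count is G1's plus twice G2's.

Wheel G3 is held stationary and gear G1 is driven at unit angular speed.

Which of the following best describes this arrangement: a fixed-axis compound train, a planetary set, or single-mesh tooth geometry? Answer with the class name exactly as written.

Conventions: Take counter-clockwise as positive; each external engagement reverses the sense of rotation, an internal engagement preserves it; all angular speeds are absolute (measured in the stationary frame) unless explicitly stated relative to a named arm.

planetary set

planetary set (26T centre, 10T on arm, 46T internal) — Willis relation
classification: planetary set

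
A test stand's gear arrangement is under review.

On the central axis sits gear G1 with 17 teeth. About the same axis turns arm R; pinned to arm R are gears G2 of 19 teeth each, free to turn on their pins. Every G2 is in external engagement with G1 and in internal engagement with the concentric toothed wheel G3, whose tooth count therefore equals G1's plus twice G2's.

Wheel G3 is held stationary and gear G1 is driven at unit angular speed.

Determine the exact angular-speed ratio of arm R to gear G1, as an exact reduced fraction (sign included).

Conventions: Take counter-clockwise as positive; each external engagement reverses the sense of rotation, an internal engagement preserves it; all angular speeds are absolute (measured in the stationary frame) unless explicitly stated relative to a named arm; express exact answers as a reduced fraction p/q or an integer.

17/72

planetary set (17T centre, 19T on arm, 55T internal) — Willis relation
ring teeth: 17 + 2·19 = 55
17(ω_sun−ω_arm) = −55(ω_ring−ω_arm),  ω_ring = 0, ω_sun = 1
17(1−ω_arm) = −55(0−ω_arm)  ⇒  72·ω_arm = 17  ⇒  ω_arm = 17/72
ω_out/ω_in = 17/72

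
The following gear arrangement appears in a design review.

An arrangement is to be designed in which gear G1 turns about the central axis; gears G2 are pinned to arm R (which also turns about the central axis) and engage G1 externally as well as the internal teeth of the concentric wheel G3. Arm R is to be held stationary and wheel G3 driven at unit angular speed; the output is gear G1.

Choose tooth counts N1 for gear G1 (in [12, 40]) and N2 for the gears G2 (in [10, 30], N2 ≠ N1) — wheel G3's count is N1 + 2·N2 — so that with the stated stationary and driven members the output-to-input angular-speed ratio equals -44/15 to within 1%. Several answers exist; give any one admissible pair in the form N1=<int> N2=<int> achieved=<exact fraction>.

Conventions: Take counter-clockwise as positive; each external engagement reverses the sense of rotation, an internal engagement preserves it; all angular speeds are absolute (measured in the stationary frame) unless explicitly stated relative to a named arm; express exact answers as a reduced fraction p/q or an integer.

N1=30 N2=29 achieved=-44/15

design class (target -44/15): planetary set
Willis with ω_arm = 0: ω_sun/ω_ring = −N3/N1; set equal to -44/15  ⇒  N3/N1 = −(-44/15) = 44/15
N3 = N1 + 2·N2  ⇒  N2/N1 = (N3/N1 − 1)/2 = (44/15 − 1)/2 = 29/30
smallest multiple with N1 ≥ 12 and N2 ≥ 10: k = 1  ⇒  N1 = 1·30 = 30, N2 = 1·29 = 29 (N1 ≤ 40, N2 ≤ 30, N2 ≠ N1 ✓), N3 = 30 + 2·29 = 88
check: −N3/N1 with N1 = 30, N3 = 88 gives -44/15; |achieved − target| = 0 ≤ 11/375 ✓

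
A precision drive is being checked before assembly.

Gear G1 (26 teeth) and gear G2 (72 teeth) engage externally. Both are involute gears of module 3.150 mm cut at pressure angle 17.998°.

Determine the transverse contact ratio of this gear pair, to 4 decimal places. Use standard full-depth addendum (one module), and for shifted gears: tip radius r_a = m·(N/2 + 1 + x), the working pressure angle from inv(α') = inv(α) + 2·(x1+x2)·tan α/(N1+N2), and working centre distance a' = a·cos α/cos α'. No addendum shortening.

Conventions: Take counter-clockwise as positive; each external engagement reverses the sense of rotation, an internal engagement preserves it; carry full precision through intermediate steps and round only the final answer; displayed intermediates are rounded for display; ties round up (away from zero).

1.8252

class = single-mesh tooth geometry [involute pair 26T × 72T, m = 3.150]
base radii: r_b1 = 38.946206, r_b2 = 107.851032
tip radii: r_a1 = 44.100000, r_a2 = 116.550000
no profile shift: α' = α, a' = a
action lengths: √(r_a1²−r_b1²) = 20.688234, √(r_a2²−r_b2²) = 44.182093
base pitch p_b = π·m·cos α = 9.411778
CR = (20.688234 + 44.182093 − 154.350000·sin 17.99800°)/9.411778 = 1.825232
contact ratio ≈ 1.8252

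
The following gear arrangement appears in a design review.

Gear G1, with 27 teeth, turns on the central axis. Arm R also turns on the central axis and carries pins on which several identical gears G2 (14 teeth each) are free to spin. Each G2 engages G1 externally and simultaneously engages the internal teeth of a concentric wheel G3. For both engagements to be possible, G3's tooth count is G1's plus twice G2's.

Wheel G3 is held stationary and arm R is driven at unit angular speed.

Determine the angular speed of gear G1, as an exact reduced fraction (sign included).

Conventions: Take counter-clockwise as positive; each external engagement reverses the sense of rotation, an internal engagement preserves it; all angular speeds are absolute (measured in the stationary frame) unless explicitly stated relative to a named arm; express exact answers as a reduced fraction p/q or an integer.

82/27

topology: planetary set — G1 27T / G2 14T / G3 55T, arm = carrier (Willis)
ring teeth: 27 + 2·14 = 55
27(ω_sun−ω_arm) = −55(ω_ring−ω_arm),  ω_ring = 0, ω_arm = 1
ω_sun = 1 − (55/27)(0−1) = 82/27
exact speed ratio = 82/27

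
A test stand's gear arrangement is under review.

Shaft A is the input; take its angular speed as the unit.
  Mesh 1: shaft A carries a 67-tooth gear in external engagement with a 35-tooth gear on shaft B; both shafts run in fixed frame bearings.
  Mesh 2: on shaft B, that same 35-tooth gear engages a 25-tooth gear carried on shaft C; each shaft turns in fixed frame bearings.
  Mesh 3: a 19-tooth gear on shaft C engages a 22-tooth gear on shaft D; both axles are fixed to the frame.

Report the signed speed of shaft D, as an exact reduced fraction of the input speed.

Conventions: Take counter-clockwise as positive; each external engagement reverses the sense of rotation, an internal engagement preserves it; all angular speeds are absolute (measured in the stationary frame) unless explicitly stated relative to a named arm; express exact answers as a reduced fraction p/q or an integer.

3-mesh fixed-axis compound train (all bearings frame-fixed)
mesh 1 [67T→35T]: |ω|/ω_in = 1×67/35 = 67/35, sense flips to −
mesh 2 [35T→25T]: |ω|/ω_in = (67/35)×35/25 = 67/25, sense flips to +
mesh 3 [19T→22T]: |ω|/ω_in = (67/25)×19/22 = 1273/550, sense flips to −
signed output speed (× input speed) = -1273/550

-1273/550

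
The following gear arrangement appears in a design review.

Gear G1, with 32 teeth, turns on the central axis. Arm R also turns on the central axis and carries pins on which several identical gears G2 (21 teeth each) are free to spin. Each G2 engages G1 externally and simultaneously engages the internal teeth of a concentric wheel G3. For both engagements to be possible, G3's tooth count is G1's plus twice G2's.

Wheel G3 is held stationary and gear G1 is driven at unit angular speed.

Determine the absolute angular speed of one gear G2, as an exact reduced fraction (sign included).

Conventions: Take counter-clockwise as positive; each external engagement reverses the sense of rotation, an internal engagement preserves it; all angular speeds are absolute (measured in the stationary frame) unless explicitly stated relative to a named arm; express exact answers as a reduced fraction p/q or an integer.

topology: planetary set — G1 32T / G2 21T / G3 74T, arm = carrier (Willis)
ring teeth: 32 + 2·21 = 74
32(ω_sun−ω_arm) = −74(ω_ring−ω_arm),  ω_ring = 0, ω_sun = 1
32(1−ω_arm) = −74(0−ω_arm)  ⇒  106·ω_arm = 32  ⇒  ω_arm = 16/53
sun–planet mesh: 32·(1−16/53) = −21·(ω_p−ω_arm)  ⇒  ω_p−ω_arm = -1184/1113
ω_p = 16/53 − 1184/1113 = -16/21
exact speed ratio = -16/21

-16/21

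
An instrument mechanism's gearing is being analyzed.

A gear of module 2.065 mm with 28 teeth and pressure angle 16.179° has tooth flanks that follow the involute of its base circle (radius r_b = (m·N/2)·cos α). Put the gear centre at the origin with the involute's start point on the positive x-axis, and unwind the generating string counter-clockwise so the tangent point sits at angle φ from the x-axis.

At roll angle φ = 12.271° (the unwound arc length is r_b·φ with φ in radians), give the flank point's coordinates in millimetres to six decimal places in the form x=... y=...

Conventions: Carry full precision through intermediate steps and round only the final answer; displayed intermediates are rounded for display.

recognized (one wheel, involute flank): single-mesh tooth geometry, m = 2.065, N = 28
pitch radius r_p = m·N/2 = 2.065·28/2 = 28.910000
base radius r_b = r_p·cos α = 28.910000·cos 16.179° = 27.765045
roll angle φ = 12.271° = 0.21416935 rad
x = r_b·(cos φ + φ·sin φ) = 28.394532
y = r_b·(sin φ − φ·cos φ) = 0.090501

x=28.394532 y=0.090501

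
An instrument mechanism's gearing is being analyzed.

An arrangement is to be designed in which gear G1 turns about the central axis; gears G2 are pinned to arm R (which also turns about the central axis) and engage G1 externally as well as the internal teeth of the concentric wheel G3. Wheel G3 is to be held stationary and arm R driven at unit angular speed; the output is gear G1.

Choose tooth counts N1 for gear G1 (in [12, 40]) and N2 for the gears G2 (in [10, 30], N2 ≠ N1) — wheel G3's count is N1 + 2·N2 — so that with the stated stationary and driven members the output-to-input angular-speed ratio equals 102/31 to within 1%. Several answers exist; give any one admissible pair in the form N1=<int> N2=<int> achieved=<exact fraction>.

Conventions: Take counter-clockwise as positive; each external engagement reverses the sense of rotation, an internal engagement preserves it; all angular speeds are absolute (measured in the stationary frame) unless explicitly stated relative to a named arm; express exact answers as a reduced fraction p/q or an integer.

topology: planetary set — design target 102/31, arm = carrier (Willis)
Willis with ω_ring = 0: ω_sun/ω_arm = (N1+N3)/N1; set equal to 102/31  ⇒  N3/N1 = 102/31 − 1 = 71/31
N3 = N1 + 2·N2  ⇒  N2/N1 = (N3/N1 − 1)/2 = (71/31 − 1)/2 = 20/31
smallest multiple with N1 ≥ 12 and N2 ≥ 10: k = 1  ⇒  N1 = 1·31 = 31, N2 = 1·20 = 20 (N1 ≤ 40, N2 ≤ 30, N2 ≠ N1 ✓), N3 = 31 + 2·20 = 71
check: (N1+N3)/N1 with N1 = 31, N3 = 71 gives 102/31; |achieved − target| = 0 ≤ 51/1550 ✓

N1=31 N2=20 achieved=102/31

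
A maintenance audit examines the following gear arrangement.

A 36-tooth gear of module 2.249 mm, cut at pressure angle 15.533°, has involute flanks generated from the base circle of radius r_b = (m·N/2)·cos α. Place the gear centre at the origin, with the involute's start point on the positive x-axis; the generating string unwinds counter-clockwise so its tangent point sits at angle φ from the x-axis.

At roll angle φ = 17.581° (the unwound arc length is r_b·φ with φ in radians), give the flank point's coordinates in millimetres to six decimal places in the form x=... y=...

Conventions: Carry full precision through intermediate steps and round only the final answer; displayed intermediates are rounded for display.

x=40.796634 y=0.372092

single-mesh involute tooth geometry (36T wheel at module 2.249)
pitch radius r_p = m·N/2 = 2.249·36/2 = 40.482000
base radius r_b = r_p·cos α = 40.482000·cos 15.533° = 39.003451
roll angle φ = 17.581° = 0.30684634 rad
x = r_b·(cos φ + φ·sin φ) = 40.796634
y = r_b·(sin φ − φ·cos φ) = 0.372092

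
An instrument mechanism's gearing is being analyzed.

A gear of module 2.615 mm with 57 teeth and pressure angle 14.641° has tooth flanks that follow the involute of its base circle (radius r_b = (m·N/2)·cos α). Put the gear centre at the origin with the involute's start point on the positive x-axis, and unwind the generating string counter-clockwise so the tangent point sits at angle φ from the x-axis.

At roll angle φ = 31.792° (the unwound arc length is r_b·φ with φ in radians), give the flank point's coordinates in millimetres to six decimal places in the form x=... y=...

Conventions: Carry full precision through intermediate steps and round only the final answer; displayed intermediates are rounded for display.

class = single-mesh tooth geometry [base-circle involute, m = 2.615, 57T]
pitch radius r_p = m·N/2 = 2.615·57/2 = 74.527500
base radius r_b = r_p·cos α = 74.527500·cos 14.641° = 72.107484
roll angle φ = 31.792° = 0.55487508 rad
x = r_b·(cos φ + φ·sin φ) = 82.368022
y = r_b·(sin φ − φ·cos φ) = 3.981200

x=82.368022 y=3.981200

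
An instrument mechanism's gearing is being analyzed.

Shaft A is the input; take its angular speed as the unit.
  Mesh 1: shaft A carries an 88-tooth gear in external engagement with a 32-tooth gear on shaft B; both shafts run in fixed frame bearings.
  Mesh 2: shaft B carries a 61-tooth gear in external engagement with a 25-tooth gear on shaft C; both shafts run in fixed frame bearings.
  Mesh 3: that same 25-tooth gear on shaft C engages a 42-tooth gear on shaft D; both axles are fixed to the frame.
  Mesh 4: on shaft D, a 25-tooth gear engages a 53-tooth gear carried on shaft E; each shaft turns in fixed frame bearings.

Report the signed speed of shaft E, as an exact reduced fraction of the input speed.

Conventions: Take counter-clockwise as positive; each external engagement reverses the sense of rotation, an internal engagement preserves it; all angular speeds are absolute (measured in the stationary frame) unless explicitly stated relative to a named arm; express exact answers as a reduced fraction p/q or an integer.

4-mesh fixed-axis compound train (all bearings frame-fixed)
mesh 1 [88T→32T]: |ω|/ω_in = 1×88/32 = 11/4, sense flips to −
mesh 2 [61T→25T]: |ω|/ω_in = (11/4)×61/25 = 671/100, sense flips to +
mesh 3 [25T→42T]: |ω|/ω_in = (671/100)×25/42 = 671/168, sense flips to −
mesh 4 [25T→53T]: |ω|/ω_in = (671/168)×25/53 = 16775/8904, sense flips to +
signed output speed (× input speed) = 16775/8904

16775/8904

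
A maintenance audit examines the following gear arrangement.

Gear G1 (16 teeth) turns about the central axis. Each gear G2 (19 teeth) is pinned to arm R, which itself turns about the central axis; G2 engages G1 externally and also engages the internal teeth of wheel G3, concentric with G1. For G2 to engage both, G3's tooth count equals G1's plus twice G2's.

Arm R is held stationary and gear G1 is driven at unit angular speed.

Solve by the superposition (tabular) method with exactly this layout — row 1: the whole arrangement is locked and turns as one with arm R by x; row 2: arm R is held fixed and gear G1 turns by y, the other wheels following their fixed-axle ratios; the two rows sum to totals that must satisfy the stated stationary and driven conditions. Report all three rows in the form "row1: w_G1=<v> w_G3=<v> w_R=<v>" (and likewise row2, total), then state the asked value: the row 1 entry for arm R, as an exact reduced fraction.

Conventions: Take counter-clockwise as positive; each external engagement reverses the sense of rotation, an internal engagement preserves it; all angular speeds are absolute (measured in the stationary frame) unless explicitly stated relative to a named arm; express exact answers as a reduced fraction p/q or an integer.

row1: w_G1=0 w_G3=0 w_R=0
row2: w_G1=1 w_G3=-8/27 w_R=0
total: w_G1=1 w_G3=-8/27 w_R=0
asked value: 0

recognized (axles ride arm R): planetary set, 16/19/54 teeth
row 1 — lock + rotate with arm: ω_sun = ω_ring = ω_arm = x
row 2: sun turns y, ring = −(16/54)·y, arm 0
boundary: total ω_arm = x = 0 and total ω_sun = x + y = 1  ⇒  y = 1, x = 0
row 2 ring = −(16/54)·1 = -8/27
totals (row 1 + row 2): sun 0 + 1 = 1, ring 0 + (-8/27) = -8/27, arm 0 + 0 = 0
asked cell (row1, arm) = 0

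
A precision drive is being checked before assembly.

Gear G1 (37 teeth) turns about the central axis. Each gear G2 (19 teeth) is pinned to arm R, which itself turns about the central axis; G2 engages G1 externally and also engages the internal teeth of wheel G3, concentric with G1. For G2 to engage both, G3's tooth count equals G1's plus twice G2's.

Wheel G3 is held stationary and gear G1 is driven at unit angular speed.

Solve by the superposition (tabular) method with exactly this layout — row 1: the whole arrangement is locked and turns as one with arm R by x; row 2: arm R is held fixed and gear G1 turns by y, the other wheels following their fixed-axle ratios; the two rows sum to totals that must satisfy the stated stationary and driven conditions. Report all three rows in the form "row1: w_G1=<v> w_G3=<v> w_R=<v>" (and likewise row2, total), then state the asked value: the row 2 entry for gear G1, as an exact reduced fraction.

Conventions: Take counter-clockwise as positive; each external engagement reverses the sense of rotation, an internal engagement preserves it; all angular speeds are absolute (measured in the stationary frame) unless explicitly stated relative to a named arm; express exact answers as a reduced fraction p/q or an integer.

class = planetary set [G3 = 37+2·19 = 75; Willis about the carrier]
row 1: whole set turns with the arm by x
row 2: sun turns y, ring = −(37/75)·y, arm 0
boundary: total ω_ring = x − (37/75)·y = 0 and total ω_sun = x + y = 1  ⇒  y = 75/112, x = 37/112
row 2 ring = −(37/75)·75/112 = -37/112
totals (row 1 + row 2): sun 37/112 + 75/112 = 1, ring 37/112 + (-37/112) = 0, arm 37/112 + 0 = 37/112
asked cell (row2, sun) = 75/112

row1: w_G1=37/112 w_G3=37/112 w_R=37/112
row2: w_G1=75/112 w_G3=-37/112 w_R=0
total: w_G1=1 w_G3=0 w_R=37/112
asked value: 75/112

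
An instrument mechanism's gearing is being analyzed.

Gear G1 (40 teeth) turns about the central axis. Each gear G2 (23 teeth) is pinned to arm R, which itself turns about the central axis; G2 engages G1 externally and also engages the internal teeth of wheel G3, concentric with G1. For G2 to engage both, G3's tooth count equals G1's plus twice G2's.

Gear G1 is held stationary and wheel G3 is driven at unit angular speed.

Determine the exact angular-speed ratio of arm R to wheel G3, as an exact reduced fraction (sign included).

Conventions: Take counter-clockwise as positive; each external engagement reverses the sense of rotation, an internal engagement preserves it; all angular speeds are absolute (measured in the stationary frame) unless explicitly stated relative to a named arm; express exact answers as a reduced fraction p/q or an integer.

planetary set (40T centre, 23T on arm, 86T internal) — Willis relation
ring teeth: 40 + 2·23 = 86
40(ω_sun−ω_arm) = −86(ω_ring−ω_arm),  ω_sun = 0, ω_ring = 1
40(0−ω_arm) = −86(1−ω_arm)  ⇒  126·ω_arm = 86  ⇒  ω_arm = 43/63
ω_out/ω_in = 43/63

43/63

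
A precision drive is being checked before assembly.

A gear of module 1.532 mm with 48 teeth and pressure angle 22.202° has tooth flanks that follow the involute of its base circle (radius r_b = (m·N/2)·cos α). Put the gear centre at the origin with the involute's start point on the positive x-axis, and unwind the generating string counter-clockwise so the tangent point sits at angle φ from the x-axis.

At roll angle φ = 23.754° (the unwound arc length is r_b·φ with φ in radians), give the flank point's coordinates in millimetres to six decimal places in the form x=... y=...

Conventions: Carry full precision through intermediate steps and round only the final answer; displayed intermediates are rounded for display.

x=36.842989 y=0.794789

class = single-mesh tooth geometry [base-circle involute, m = 1.532, 48T]
pitch radius r_p = m·N/2 = 1.532·48/2 = 36.768000
base radius r_b = r_p·cos α = 36.768000·cos 22.202° = 34.041925
roll angle φ = 23.754° = 0.41458551 rad
x = r_b·(cos φ + φ·sin φ) = 36.842989
y = r_b·(sin φ − φ·cos φ) = 0.794789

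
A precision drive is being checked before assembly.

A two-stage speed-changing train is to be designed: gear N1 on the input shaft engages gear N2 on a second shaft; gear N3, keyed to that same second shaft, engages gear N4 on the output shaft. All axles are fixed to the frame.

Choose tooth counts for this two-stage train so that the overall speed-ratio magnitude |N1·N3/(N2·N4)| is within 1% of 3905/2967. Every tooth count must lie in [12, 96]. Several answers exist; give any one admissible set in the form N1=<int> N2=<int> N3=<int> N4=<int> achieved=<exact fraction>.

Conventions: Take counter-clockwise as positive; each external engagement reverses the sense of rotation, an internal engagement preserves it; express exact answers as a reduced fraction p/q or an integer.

design class (target 3905/2967): fixed-axis compound train
target = 3905/2967 in lowest terms: an exact hit needs N1·N3 = k·3905 and N2·N4 = k·2967 for one integer k, every count in [12, 96]; additionally prefer no 1:1 stage (N1 ≠ N2, N3 ≠ N4)
k = 1: N1·N3 = 3905 = 55·71, N2·N4 = 2967 = 43·69
achieved = 55·71/(43·69) = 3905/2967; |achieved − target| = 0 ≤ 781/59340 ✓

N1=55 N2=43 N3=71 N4=69 achieved=3905/2967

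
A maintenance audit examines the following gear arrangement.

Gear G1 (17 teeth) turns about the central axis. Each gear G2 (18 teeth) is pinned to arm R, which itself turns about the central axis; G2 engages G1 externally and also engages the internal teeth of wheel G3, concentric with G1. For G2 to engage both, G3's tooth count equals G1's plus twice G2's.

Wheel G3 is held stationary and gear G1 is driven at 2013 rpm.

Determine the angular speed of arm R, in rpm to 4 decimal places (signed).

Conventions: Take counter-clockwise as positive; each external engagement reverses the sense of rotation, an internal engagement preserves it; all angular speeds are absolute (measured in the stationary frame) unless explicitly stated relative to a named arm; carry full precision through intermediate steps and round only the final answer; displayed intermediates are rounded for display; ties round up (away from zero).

class = planetary set [G3 = 17+2·18 = 53; Willis about the carrier]
normalise by the input: solve with ω_sun = 1, then scale by 2013 rpm
ring teeth: 17 + 2·18 = 53
17(ω_sun−ω_arm) = −53(ω_ring−ω_arm),  ω_ring = 0, ω_sun = 1
17(1−ω_arm) = −53(0−ω_arm)  ⇒  70·ω_arm = 17  ⇒  ω_arm = 17/70
scale: ω_arm = 17/70 × 2013 rpm = +488.8714 rpm

+488.8714 rpm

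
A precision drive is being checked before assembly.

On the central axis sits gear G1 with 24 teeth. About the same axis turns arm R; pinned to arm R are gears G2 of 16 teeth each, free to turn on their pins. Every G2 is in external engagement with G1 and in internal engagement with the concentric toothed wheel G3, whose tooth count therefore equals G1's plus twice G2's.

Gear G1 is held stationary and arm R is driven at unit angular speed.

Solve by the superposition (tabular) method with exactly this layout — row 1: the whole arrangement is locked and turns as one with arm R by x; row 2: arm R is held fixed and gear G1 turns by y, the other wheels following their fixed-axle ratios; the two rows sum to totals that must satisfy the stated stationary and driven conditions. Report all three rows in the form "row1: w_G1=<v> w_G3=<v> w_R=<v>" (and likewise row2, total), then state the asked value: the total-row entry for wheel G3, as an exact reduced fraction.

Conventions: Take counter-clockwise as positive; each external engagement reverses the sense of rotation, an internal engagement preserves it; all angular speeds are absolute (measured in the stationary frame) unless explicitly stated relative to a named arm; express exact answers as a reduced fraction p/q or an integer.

row1: w_G1=1 w_G3=1 w_R=1
row2: w_G1=-1 w_G3=3/7 w_R=0
total: w_G1=0 w_G3=10/7 w_R=1
asked value: 10/7

planetary set (24T centre, 16T on arm, 56T internal) — Willis relation
row 1 (train locked, turned with arm): all members turn x
row 2 (arm held, sun turns y): ω_ring = −(24/56)·y, ω_arm = 0
boundary: total ω_sun = x + y = 0 and total ω_arm = x = 1  ⇒  y = -1, x = 1
row 2 ring = −(24/56)·(-1) = 3/7
totals (row 1 + row 2): sun 1 + (-1) = 0, ring 1 + 3/7 = 10/7, arm 1 + 0 = 1
asked cell (total, ring) = 10/7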